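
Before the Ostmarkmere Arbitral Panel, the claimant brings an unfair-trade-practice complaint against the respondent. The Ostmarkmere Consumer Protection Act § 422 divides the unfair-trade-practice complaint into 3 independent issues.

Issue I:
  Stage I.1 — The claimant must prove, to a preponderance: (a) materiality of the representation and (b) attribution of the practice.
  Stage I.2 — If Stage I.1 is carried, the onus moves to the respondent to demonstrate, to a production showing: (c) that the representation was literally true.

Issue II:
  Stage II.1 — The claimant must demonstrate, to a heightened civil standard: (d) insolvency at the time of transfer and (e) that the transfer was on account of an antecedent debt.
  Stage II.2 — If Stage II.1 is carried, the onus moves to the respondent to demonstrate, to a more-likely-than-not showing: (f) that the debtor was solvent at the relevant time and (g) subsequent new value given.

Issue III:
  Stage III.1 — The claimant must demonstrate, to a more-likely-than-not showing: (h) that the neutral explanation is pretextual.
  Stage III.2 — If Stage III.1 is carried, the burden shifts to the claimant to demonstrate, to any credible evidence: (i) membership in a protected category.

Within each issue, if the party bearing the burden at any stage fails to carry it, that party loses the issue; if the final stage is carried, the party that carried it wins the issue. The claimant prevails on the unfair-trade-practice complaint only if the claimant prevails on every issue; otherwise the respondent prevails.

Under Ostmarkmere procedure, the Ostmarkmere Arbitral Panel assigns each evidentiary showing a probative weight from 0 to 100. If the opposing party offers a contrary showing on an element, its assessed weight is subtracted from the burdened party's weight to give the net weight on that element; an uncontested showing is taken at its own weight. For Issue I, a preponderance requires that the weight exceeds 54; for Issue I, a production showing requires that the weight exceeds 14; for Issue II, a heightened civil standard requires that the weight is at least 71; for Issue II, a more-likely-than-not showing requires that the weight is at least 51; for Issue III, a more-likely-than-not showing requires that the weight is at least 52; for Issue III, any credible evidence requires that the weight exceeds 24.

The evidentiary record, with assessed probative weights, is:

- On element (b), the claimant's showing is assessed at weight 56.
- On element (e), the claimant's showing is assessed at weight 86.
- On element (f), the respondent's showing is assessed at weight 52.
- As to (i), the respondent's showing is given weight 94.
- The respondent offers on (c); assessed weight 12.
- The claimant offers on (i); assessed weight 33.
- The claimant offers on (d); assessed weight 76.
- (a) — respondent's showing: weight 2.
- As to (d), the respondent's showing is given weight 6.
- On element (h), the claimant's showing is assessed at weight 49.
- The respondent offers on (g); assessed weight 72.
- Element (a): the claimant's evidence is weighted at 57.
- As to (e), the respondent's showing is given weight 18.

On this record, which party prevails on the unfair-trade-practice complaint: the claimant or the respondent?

— Issue I —
Stage I.1 (claimant, a preponderance, weight exceeds 54): (a) net 57−2=55 > 54 — meets; (b) 56 > 54 — meets.
  Stage I.1 carried; the burden shifts to the respondent.
Stage I.2 (respondent, a production showing, weight exceeds 14): (c) 12 ≤ 14 — fails.
  Not every element is met, so the respondent fails to carry Stage I.2.
The claimant prevails on this issue.
— Issue II —
Stage II.1 — burden on claimant; standard: a heightened civil standard (weight is at least 71).
    (d): 76 − 6 = 70 < 71 [not met]
    (e): 86 − 18 = 68 < 71 [not met]
  The claimant does not carry Stage II.1.
The analysis ends at Stage II.1; the respondent prevails on this issue.
— Issue III —
Stage III.1 — burden on claimant; standard: a more-likely-than-not showing (weight is at least 52).
    (h): 49 < 52 [not met]
  The claimant does not carry Stage III.1.
So the respondent prevails on this issue.
Per-issue: Issue I → claimant; Issue II → respondent; Issue III → respondent. The claimant must prevail on every issue; overall, the respondent prevails.

respondent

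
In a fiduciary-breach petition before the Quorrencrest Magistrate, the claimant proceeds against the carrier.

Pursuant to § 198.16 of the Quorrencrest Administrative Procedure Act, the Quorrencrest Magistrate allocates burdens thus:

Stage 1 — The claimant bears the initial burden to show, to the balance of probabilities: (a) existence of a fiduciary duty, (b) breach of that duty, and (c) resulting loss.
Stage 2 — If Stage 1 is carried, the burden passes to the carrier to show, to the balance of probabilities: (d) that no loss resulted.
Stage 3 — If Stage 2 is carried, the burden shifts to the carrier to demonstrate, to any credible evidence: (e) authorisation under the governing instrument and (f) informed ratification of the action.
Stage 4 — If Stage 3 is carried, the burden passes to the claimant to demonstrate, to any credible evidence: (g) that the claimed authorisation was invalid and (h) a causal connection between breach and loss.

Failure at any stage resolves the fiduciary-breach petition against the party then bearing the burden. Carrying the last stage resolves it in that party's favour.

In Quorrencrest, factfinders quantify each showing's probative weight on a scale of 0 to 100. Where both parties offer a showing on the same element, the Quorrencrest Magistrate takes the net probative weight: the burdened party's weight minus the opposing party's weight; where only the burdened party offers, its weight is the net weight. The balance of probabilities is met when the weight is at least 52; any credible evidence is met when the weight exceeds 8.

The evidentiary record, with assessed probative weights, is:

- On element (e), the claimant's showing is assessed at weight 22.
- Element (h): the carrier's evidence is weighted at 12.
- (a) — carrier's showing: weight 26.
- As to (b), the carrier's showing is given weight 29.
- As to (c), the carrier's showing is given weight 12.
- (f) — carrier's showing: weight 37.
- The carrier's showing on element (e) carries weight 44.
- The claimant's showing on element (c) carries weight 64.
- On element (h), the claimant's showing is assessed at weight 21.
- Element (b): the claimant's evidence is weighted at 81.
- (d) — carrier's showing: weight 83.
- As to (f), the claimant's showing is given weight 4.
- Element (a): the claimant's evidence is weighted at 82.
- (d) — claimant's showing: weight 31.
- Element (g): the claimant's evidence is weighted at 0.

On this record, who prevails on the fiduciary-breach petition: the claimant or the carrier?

At Stage 1 the claimant must meet the balance of probabilities (weight is at least 52): on (a) the weight is 82 less the opposing 26 gives net 56, ≥ 52, so (a) meets the standard; on (b) the weight is 81 less the opposing 29 gives net 52, ≥ 52, so (b) meets the standard; on (c) the weight is 64 less the opposing 12 gives net 52, which does reach 52, so (c) meets the standard.
  Stage 1 is satisfied; the onus moves to the carrier.
At Stage 2 the carrier must meet the balance of probabilities (weight is at least 52): on (d) the weight is 83 less the opposing 31 gives net 52, ≥ 52, so (d) meets the standard.
  Stage 2 is satisfied; the carrier continues to bear the burden.
At Stage 3 the carrier must meet any credible evidence (weight exceeds 8): on (e) the weight is 44 less the opposing 22 gives net 22, which does exceed 8, so (e) meets the standard; on (f) the weight is 37 less the opposing 4 gives net 33, > 8, so (f) meets the standard.
  Stage 3 is satisfied; the onus moves to the claimant.
At Stage 4 the claimant must meet any credible evidence (weight exceeds 8): on (g) the weight is 0, ≤ 8, so (g) does not meet the standard; on (h) the weight is 21 less the opposing 12 gives net 9, > 8, so (h) meets the standard.
  Not every element is met, so the claimant fails to carry Stage 4.
So the carrier prevails.

carrier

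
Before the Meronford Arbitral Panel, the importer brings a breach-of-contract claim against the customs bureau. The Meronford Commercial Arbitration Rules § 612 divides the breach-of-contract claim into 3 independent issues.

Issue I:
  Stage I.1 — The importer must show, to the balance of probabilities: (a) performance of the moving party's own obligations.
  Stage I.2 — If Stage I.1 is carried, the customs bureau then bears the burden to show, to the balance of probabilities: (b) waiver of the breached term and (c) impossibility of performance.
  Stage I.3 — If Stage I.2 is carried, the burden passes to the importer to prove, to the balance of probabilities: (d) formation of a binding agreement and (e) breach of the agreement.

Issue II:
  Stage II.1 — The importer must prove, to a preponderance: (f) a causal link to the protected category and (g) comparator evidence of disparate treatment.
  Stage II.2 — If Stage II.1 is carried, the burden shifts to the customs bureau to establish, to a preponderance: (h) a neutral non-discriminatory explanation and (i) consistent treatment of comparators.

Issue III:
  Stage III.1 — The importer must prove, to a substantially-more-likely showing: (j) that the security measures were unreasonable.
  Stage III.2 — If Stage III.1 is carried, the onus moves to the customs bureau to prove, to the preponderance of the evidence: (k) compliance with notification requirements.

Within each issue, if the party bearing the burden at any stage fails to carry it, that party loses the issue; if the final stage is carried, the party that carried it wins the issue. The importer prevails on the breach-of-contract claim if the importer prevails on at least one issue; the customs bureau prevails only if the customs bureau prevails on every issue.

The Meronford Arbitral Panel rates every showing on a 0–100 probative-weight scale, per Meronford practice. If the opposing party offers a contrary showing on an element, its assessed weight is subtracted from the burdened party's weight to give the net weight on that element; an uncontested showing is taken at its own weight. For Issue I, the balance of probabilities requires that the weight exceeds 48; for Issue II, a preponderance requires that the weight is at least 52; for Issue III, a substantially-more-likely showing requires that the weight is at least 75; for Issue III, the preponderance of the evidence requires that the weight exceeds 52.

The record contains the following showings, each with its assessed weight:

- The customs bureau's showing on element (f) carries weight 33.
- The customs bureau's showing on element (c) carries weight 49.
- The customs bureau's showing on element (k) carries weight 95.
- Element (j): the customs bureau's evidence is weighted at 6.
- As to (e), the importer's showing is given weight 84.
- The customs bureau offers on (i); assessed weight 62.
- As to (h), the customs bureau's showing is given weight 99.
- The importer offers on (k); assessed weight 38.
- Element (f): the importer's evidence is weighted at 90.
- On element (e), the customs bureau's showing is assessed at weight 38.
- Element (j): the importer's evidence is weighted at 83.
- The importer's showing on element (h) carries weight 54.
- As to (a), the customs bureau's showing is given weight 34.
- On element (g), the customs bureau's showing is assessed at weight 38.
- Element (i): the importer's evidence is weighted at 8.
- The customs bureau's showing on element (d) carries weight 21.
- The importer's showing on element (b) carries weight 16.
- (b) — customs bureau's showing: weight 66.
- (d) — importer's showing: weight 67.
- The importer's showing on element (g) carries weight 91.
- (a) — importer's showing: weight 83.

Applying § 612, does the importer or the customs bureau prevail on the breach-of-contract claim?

— Issue I —
Stage I.1 — burden on importer; standard: the balance of probabilities (weight exceeds 48).
    (a): 83 − 34 = 49 > 48 [met]
  Stage I.1 carried; the burden shifts to the customs bureau.
Stage I.2 — burden on customs bureau; standard: the balance of probabilities (weight exceeds 48).
    (b): 66 − 16 = 50 > 48 [met]
    (c): 49 > 48 [met]
  The customs bureau carries Stage I.2; the importer now bears the burden.
Stage I.3 — burden on importer; standard: the balance of probabilities (weight exceeds 48).
    (d): 67 − 21 = 46 ≤ 48 [not met]
    (e): 84 − 38 = 46 ≤ 48 [not met]
  Not every element is met, so the importer fails to carry Stage I.3.
The analysis ends at Stage I.3; the customs bureau prevails on this issue.
— Issue II —
At Stage II.1 the importer must meet a preponderance (weight is at least 52): on (f) the weight is 90 less the opposing 33 gives net 57, which does reach 52, so (f) meets the standard; on (g) the weight is 91 less the opposing 38 gives net 53, which does reach 52, so (g) meets the standard.
  All elements met. The burden passes to the customs bureau.
At Stage II.2 the customs bureau must meet a preponderance (weight is at least 52): on (h) the weight is 99 less the opposing 54 gives net 45, which does not reach 52, so (h) does not meet the standard; on (i) the weight is 62 less the opposing 8 gives net 54, ≥ 52, so (i) meets the standard.
  Stage II.2 not carried; the customs bureau fails its burden.
The analysis ends at Stage II.2; the importer prevails on this issue.
— Issue III —
At Stage III.1 the importer must meet a substantially-more-likely showing (weight is at least 75): on (j) the weight is 83 less the opposing 6 gives net 77, ≥ 75, so (j) meets the standard.
  The importer carries Stage III.1; the customs bureau now bears the burden.
At Stage III.2 the customs bureau must meet the preponderance of the evidence (weight exceeds 52): on (k) the weight is 95 less the opposing 38 gives net 57, > 52, so (k) meets the standard.
  All elements met at the final stage.
With every stage satisfied, the customs bureau prevails on this issue.
Per-issue: Issue I → customs bureau; Issue II → importer; Issue III → customs bureau. The importer must prevail on at least one issue; overall, the importer prevails.

importer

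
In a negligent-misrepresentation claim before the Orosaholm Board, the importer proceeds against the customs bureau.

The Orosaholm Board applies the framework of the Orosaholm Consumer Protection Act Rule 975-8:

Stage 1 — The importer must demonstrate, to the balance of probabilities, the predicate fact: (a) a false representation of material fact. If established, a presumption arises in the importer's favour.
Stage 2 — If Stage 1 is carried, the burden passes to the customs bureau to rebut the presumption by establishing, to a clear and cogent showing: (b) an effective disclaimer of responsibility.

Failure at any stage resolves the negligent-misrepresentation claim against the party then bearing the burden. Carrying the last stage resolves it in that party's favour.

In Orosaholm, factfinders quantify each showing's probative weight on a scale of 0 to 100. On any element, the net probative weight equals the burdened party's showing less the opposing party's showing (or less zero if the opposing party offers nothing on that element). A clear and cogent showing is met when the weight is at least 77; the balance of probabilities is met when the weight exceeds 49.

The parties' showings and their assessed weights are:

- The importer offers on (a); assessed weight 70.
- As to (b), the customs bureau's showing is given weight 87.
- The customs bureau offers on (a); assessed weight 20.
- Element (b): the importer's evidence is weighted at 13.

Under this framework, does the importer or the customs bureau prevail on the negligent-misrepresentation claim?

importer

At Stage 1 the importer must meet the balance of probabilities (weight exceeds 49): on (a) the weight is 70 less the opposing 20 gives net 50, which does exceed 49, so (a) meets the standard.
  Stage 1 carried; the burden shifts to the customs bureau.
At Stage 2 the customs bureau must meet a clear and cogent showing (weight is at least 77): on (b) the weight is 87 less the opposing 13 gives net 74, which does not reach 77, so (b) does not meet the standard.
  Stage 2 not carried; the customs bureau fails its burden.
The importer prevails.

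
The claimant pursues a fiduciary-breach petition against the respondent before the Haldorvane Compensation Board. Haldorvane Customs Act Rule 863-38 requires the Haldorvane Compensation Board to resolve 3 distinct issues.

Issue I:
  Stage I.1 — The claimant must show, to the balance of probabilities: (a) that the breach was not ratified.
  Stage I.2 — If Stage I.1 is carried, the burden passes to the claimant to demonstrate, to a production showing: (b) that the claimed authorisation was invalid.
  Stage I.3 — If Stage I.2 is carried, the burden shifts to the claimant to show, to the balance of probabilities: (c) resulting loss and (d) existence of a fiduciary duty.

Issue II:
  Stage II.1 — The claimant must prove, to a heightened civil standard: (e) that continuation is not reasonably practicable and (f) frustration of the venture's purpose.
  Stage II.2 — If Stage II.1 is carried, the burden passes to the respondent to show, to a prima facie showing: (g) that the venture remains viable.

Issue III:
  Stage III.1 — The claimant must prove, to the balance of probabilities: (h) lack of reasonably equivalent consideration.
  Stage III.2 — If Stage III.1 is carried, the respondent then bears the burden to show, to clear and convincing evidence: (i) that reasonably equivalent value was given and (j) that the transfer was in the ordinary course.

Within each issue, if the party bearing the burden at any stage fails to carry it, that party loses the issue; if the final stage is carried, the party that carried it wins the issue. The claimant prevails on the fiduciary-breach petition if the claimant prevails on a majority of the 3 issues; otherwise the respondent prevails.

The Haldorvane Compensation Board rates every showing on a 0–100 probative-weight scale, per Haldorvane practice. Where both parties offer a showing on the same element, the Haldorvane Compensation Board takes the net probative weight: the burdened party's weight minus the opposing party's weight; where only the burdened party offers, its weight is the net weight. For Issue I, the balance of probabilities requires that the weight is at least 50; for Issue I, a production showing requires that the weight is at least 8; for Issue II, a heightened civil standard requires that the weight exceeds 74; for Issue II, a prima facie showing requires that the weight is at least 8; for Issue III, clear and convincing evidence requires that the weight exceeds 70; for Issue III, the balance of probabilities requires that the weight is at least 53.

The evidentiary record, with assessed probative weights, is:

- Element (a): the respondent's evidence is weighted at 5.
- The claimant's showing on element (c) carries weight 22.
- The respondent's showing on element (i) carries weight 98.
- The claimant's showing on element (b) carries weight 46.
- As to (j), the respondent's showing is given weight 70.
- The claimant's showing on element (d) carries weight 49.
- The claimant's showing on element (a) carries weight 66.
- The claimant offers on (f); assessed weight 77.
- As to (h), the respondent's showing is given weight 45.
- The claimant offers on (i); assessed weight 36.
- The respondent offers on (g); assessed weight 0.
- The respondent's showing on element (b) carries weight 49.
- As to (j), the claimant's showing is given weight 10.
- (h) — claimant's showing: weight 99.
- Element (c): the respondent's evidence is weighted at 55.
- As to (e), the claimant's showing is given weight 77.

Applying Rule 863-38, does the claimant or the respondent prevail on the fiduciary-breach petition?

— Issue I —
At Stage I.1 the claimant must meet the balance of probabilities (weight is at least 50): on (a) the weight is 66 less the opposing 5 gives net 61, which does reach 50, so (a) meets the standard.
  Stage I.1 carried; the burden remains with the claimant.
At Stage I.2 the claimant must meet a production showing (weight is at least 8): on (b) the weight is 46 less the opposing 49 gives net -3, < 8, so (b) does not meet the standard.
  The claimant does not carry Stage I.2.
The analysis ends at Stage I.2; the respondent prevails on this issue.
— Issue II —
Stage II.1 — burden on claimant; standard: a heightened civil standard (weight exceeds 74).
    (e): 77 > 74 [met]
    (f): 77 > 74 [met]
  Stage II.1 carried; the burden shifts to the respondent.
Stage II.2 — burden on respondent; standard: a prima facie showing (weight is at least 8).
    (g): 0 < 8 [not met]
  Not every element is met, so the respondent fails to carry Stage II.2.
So the claimant prevails on this issue.
— Issue III —
Stage III.1 — burden on claimant; standard: the balance of probabilities (weight is at least 53).
    (h): 99 − 45 = 54 ≥ 53 [met]
  Stage III.1 carried; the burden shifts to the respondent.
Stage III.2 — burden on respondent; standard: clear and convincing evidence (weight exceeds 70).
    (i): 98 − 36 = 62 ≤ 70 [not met]
    (j): 70 − 10 = 60 ≤ 70 [not met]
  The respondent does not carry Stage III.2.
So the claimant prevails on this issue.
Per-issue: Issue I → respondent; Issue II → claimant; Issue III → claimant. The claimant must prevail on a majority of issues; overall, the claimant prevails.

claimant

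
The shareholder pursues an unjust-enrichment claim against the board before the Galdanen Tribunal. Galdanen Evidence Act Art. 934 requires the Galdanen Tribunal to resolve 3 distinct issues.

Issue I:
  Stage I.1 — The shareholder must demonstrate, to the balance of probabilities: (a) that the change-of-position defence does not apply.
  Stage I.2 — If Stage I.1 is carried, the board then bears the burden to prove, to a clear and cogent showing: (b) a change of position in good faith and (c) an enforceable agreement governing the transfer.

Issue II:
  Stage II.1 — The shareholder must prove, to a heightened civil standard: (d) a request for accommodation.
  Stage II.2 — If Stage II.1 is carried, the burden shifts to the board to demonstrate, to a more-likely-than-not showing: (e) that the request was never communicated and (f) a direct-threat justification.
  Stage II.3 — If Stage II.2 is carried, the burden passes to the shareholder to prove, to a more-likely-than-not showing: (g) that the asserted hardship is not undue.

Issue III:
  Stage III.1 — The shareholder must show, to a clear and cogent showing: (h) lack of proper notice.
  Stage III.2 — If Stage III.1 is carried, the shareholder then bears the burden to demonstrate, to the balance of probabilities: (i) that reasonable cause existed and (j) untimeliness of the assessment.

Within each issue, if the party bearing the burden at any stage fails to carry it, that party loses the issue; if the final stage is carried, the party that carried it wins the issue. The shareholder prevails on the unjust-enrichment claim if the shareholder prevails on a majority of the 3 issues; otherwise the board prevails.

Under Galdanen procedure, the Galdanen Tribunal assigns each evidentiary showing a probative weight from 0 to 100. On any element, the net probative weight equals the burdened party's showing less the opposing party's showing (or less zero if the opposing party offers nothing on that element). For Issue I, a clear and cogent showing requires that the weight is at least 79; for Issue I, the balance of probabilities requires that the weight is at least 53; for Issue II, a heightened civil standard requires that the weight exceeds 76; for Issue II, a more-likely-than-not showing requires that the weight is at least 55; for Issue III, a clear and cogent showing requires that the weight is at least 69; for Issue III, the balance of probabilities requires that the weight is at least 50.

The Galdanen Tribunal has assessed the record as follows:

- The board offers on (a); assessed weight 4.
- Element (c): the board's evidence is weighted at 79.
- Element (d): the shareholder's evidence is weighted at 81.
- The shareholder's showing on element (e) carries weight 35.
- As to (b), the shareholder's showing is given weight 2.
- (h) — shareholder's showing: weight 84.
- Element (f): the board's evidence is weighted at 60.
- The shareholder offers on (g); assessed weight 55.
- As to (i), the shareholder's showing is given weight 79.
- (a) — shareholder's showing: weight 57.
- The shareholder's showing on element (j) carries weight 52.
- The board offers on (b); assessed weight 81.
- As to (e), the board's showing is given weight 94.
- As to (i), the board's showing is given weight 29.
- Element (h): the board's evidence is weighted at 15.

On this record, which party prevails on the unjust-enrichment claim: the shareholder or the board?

— Issue I —
At Stage I.1 the shareholder must meet the balance of probabilities (weight is at least 53): on (a) the weight is 57 less the opposing 4 gives net 53, which does reach 53, so (a) meets the standard.
  All elements met. The burden passes to the board.
At Stage I.2 the board must meet a clear and cogent showing (weight is at least 79): on (b) the weight is 81 less the opposing 2 gives net 79, which does reach 79, so (b) meets the standard; on (c) the weight is 79, which does reach 79, so (c) meets the standard.
  Stage I.2 carried; the final stage is satisfied.
All stages carried — the board prevails on this issue.
— Issue II —
At Stage II.1 the shareholder must meet a heightened civil standard (weight exceeds 76): on (d) the weight is 81, > 76, so (d) meets the standard.
  All elements met. The burden passes to the board.
At Stage II.2 the board must meet a more-likely-than-not showing (weight is at least 55): on (e) the weight is 94 less the opposing 35 gives net 59, which does reach 55, so (e) meets the standard; on (f) the weight is 60, which does reach 55, so (f) meets the standard.
  The board carries Stage II.2; the shareholder now bears the burden.
At Stage II.3 the shareholder must meet a more-likely-than-not showing (weight is at least 55): on (g) the weight is 55, which does reach 55, so (g) meets the standard.
  Stage II.3 carried; the final stage is satisfied.
Every stage carried; the shareholder prevails on this issue.
— Issue III —
Stage III.1 (shareholder, a clear and cogent showing, weight is at least 69): (h) net 84−15=69 ≥ 69 — meets.
  All elements met. The shareholder retains the burden for Stage III.2.
Stage III.2 (shareholder, the balance of probabilities, weight is at least 50): (i) net 79−29=50 ≥ 50 — meets; (j) 52 ≥ 50 — meets.
  All elements met at the final stage.
With every stage satisfied, the shareholder prevails on this issue.
Per-issue: Issue I → board; Issue II → shareholder; Issue III → shareholder. The shareholder must prevail on a majority of issues; overall, the shareholder prevails.

shareholder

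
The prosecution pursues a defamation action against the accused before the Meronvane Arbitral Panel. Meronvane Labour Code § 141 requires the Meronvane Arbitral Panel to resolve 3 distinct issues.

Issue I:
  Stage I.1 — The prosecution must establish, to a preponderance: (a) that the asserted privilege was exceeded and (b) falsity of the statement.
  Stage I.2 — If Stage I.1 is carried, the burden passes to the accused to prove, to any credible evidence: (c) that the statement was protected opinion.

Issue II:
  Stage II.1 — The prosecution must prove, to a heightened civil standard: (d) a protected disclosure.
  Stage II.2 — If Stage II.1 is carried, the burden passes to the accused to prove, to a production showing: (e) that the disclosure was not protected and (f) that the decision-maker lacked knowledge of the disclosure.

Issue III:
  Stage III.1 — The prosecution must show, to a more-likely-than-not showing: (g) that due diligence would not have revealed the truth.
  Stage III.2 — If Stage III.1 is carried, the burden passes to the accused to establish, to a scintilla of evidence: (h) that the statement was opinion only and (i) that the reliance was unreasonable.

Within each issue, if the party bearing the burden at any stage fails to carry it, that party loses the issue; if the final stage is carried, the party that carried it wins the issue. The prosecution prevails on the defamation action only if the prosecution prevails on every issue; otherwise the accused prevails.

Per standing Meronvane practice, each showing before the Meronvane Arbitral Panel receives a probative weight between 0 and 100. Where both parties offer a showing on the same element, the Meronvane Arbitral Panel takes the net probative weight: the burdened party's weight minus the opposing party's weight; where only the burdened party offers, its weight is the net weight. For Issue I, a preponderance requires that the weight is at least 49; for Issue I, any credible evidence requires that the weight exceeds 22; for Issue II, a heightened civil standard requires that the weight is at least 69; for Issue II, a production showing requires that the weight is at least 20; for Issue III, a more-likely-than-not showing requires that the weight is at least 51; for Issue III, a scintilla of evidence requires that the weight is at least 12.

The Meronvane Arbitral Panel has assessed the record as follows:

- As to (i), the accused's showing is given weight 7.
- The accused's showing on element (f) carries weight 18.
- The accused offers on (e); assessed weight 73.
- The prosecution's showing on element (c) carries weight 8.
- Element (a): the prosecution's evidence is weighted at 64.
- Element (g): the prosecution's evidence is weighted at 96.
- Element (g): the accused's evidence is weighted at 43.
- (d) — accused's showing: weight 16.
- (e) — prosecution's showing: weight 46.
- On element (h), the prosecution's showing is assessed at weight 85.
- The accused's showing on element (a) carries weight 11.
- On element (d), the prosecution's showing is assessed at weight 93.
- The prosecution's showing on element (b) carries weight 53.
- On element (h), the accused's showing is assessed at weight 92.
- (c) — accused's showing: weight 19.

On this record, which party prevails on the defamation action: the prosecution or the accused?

prosecution

— Issue I —
At Stage I.1 the prosecution must meet a preponderance (weight is at least 49): on (a) the weight is 64 less the opposing 11 gives net 53, which does reach 49, so (a) meets the standard; on (b) the weight is 53, which does reach 49, so (b) meets the standard.
  The prosecution carries Stage I.1; the accused now bears the burden.
At Stage I.2 the accused must meet any credible evidence (weight exceeds 22): on (c) the weight is 19 less the opposing 8 gives net 11, ≤ 22, so (c) does not meet the standard.
  The accused does not carry Stage I.2.
The prosecution prevails on this issue.
— Issue II —
At Stage II.1 the prosecution must meet a heightened civil standard (weight is at least 69): on (d) the weight is 93 less the opposing 16 gives net 77, which does reach 69, so (d) meets the standard.
  Stage II.1 is satisfied; the onus moves to the accused.
At Stage II.2 the accused must meet a production showing (weight is at least 20): on (e) the weight is 73 less the opposing 46 gives net 27, ≥ 20, so (e) meets the standard; on (f) the weight is 18, < 20, so (f) does not meet the standard.
  Not every element is met, so the accused fails to carry Stage II.2.
The prosecution prevails on this issue.
— Issue III —
Stage III.1 (prosecution, a more-likely-than-not showing, weight is at least 51): (g) net 96−43=53 ≥ 51 — meets.
  Stage III.1 is satisfied; the onus moves to the accused.
Stage III.2 (accused, a scintilla of evidence, weight is at least 12): (h) net 92−85=7 < 12 — fails; (i) 7 < 12 — fails.
  Stage III.2 not carried; the accused fails its burden.
The analysis ends at Stage III.2; the prosecution prevails on this issue.
Per-issue: Issue I → prosecution; Issue II → prosecution; Issue III → prosecution. The prosecution must prevail on every issue; overall, the prosecution prevails.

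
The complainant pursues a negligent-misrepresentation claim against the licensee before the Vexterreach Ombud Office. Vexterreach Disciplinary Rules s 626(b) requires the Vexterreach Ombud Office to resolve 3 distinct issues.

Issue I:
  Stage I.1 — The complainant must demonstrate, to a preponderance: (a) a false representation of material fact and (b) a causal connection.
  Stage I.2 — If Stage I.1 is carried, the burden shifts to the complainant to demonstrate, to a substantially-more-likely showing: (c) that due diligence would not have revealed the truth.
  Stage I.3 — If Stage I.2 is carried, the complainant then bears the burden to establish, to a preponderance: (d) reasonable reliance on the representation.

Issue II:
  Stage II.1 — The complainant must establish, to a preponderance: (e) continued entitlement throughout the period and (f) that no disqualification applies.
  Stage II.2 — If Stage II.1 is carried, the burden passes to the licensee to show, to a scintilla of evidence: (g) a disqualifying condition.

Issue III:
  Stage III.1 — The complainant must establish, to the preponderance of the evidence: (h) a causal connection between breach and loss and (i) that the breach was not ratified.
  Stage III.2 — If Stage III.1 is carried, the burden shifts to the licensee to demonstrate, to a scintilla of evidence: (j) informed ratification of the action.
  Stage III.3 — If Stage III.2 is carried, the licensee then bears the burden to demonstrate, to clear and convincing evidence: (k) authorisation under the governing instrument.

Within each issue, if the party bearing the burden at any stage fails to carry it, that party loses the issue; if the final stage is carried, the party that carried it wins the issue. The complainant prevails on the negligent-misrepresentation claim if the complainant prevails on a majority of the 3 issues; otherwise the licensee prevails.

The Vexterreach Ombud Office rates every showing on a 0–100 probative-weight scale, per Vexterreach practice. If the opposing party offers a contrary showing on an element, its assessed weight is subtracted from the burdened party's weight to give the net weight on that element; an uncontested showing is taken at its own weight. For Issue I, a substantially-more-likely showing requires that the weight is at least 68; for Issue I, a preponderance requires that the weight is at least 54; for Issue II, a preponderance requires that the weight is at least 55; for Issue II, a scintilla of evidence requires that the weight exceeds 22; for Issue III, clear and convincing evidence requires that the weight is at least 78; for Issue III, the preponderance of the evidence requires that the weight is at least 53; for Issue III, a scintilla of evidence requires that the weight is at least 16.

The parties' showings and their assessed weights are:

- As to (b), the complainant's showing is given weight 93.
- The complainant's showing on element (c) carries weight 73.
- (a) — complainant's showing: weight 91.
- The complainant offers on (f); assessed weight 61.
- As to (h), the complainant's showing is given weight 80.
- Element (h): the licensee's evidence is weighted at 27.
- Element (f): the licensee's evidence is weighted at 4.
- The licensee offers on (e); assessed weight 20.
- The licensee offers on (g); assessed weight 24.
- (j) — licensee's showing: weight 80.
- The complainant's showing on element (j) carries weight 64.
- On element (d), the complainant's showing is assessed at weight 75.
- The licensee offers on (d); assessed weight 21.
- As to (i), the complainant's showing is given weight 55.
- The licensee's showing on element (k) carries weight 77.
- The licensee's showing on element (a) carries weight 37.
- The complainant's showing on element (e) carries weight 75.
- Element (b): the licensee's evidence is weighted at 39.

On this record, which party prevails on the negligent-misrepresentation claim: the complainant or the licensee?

— Issue I —
Stage I.1 (complainant, a preponderance, weight is at least 54): (a) net 91−37=54 ≥ 54 — meets; (b) net 93−39=54 ≥ 54 — meets.
  Stage I.1 carried; the burden remains with the complainant.
Stage I.2 (complainant, a substantially-more-likely showing, weight is at least 68): (c) 73 ≥ 68 — meets.
  All elements met. The complainant retains the burden for Stage I.3.
Stage I.3 (complainant, a preponderance, weight is at least 54): (d) net 75−21=54 ≥ 54 — meets.
  The complainant carries the last stage.
Every stage carried; the complainant prevails on this issue.
— Issue II —
At Stage II.1 the complainant must meet a preponderance (weight is at least 55): on (e) the weight is 75 less the opposing 20 gives net 55, ≥ 55, so (e) meets the standard; on (f) the weight is 61 less the opposing 4 gives net 57, ≥ 55, so (f) meets the standard.
  Stage II.1 is satisfied; the onus moves to the licensee.
At Stage II.2 the licensee must meet a scintilla of evidence (weight exceeds 22): on (g) the weight is 24, which does exceed 22, so (g) meets the standard.
  The licensee carries the last stage.
Every stage carried; the licensee prevails on this issue.
— Issue III —
Stage III.1 (complainant, the preponderance of the evidence, weight is at least 53): (h) net 80−27=53 ≥ 53 — meets; (i) 55 ≥ 53 — meets.
  Stage III.1 carried; the burden shifts to the licensee.
Stage III.2 (licensee, a scintilla of evidence, weight is at least 16): (j) net 80−64=16 ≥ 16 — meets.
  All elements met. The licensee retains the burden for Stage III.3.
Stage III.3 (licensee, clear and convincing evidence, weight is at least 78): (k) 77 < 78 — fails.
  The licensee does not carry Stage III.3.
The analysis ends at Stage III.3; the complainant prevails on this issue.
Per-issue: Issue I → complainant; Issue II → licensee; Issue III → complainant. The complainant must prevail on a majority of issues; overall, the complainant prevails.

complainant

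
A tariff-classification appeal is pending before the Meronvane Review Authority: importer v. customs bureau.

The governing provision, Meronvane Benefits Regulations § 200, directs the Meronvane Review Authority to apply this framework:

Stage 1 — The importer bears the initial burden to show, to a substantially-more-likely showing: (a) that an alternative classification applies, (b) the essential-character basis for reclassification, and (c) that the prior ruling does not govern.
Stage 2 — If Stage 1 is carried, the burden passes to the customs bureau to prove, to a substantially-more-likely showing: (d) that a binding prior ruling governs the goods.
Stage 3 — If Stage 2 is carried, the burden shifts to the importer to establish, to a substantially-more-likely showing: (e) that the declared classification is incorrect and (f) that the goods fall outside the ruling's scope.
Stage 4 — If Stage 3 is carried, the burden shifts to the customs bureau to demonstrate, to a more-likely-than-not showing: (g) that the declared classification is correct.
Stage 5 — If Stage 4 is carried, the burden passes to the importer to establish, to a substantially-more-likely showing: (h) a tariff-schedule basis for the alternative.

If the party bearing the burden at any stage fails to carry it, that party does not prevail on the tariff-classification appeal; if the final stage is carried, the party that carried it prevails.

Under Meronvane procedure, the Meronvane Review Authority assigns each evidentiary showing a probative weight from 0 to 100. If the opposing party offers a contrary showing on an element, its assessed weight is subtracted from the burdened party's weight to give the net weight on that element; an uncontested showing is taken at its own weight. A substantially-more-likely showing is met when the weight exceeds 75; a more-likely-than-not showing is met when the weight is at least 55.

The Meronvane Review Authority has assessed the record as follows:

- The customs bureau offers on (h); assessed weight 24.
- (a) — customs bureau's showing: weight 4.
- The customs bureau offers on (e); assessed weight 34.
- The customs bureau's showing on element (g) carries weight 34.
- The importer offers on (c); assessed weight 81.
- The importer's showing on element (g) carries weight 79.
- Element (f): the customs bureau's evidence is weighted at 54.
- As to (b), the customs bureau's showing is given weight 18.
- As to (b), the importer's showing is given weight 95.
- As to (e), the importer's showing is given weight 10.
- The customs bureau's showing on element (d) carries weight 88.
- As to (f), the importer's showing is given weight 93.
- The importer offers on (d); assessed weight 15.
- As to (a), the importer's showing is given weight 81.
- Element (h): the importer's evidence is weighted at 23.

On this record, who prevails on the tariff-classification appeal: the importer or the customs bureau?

Stage 1 (importer, a substantially-more-likely showing, weight exceeds 75): (a) net 81−4=77 > 75 — meets; (b) net 95−18=77 > 75 — meets; (c) 81 > 75 — meets.
  Stage 1 is satisfied; the onus moves to the customs bureau.
Stage 2 (customs bureau, a substantially-more-likely showing, weight exceeds 75): (d) net 88−15=73 ≤ 75 — fails.
  Stage 2 not carried; the customs bureau fails its burden.
The importer prevails.

importer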